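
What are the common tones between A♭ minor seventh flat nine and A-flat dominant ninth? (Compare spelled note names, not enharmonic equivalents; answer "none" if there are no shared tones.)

A-flat, E-flat, G-flat

A♭ minor seventh flat nine: A-flat C-flat E-flat G-flat B-double-flat
A-flat dominant ninth: A-flat C E-flat G-flat B-flat
Common to both → A-flat, E-flat, G-flat.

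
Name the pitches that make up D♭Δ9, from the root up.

Root Db, quality major ninth:
- root: Db
- major 3rd: F
- perfect 5th: Ab
- major 7th: C
- major 9th: Eb

Db, F, Ab, C, Eb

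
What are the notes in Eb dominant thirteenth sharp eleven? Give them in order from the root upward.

E-flat  G  B-flat  D-flat  F  A  C

Root E-flat, quality dominant thirteenth sharp eleven:
Root: E-flat
Major 3rd (3rd): G
Perfect 5th (5th): B-flat
Minor 7th (7th): D-flat
Major 9th (9th): F
Augmented 11th (11th): A
Major 13th (13th): C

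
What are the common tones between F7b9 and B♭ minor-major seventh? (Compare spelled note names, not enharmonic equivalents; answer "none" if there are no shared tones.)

F, A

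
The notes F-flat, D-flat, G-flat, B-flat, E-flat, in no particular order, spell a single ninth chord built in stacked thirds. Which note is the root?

E-flat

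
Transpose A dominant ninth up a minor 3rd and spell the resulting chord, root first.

Transposed root: A → C (minor 3rd up). So we spell C dominant ninth:
root → C
3rd (major 3rd) → E
5th (perfect 5th) → G
7th (minor 7th) → B♭
9th (major 9th) → D

C  E  G  B♭  D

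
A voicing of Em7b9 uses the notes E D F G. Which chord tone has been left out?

Em7b9 = E, G, B, D, F. The voicing lacks the 5th (perfect 5th), B.

B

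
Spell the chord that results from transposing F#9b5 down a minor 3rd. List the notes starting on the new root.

D# F## A C# E#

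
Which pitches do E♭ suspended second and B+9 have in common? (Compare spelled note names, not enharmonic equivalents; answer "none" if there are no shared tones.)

E♭ suspended second: E♭ F B♭
B+9: B D♯ F𝄪 A C♯
Common to both → none.

none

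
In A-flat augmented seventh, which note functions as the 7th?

Gb

A-flat augmented seventh is built on Ab; its 7th is a minor 7th above the root.
A seventh above A uses the letter G, and the minor 7th above Ab is Gb.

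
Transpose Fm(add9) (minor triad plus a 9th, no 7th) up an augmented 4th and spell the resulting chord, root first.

Transposed root: F → B (augmented 4th up). So we spell B minor added-ninth:
- root: B
- minor 3rd: D
- perfect 5th: F#
- major 9th: C#

B, D, F#, C#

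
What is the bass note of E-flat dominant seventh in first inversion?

G

E-flat dominant seventh = Eb–G–Bb–Db. First inversion → third in the bass = G.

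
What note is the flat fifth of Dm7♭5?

Ab

Dm7♭5 is built on D; its 5th is a diminished 5th above the root.
A fifth above D uses the letter A, and the diminished 5th above D is Ab.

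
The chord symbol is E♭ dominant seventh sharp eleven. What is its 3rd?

G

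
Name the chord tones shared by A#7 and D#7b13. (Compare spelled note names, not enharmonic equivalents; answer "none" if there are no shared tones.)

A#

A#7: A# C## E# G#
D#7b13: D# F## A# C# B
Common to both → A#.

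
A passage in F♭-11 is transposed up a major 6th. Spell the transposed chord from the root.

Db Fb Ab Cb Eb Gb

Fb up a major 6th → Db. New chord: Db minor eleventh.
Db — root
Fb — minor 3rd
Ab — perfect 5th
Cb — minor 7th
Eb — major 9th
Gb — perfect 11th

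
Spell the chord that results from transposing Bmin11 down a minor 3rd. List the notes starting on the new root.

G#, B, D#, F#, A#, C#

B down a minor 3rd → G#. New chord: G# minor eleventh.
- root: G#
- minor 3rd: B
- perfect 5th: D#
- minor 7th: F#
- major 9th: A#
- perfect 11th: C#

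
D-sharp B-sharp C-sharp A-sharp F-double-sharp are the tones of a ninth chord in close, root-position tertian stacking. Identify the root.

Stacking in thirds gives B-sharp – D-sharp – F-double-sharp – A-sharp – C-sharp, so B-sharp is the root — B-sharp minor seventh flat nine.

B-sharp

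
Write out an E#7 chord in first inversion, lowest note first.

E#7 = E#–G##–B#–D#; first inversion → third (G##) lowest.

G##, B#, D#, E#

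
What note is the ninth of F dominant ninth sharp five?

G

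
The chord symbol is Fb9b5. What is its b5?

Root of Fb9b5 = Fb. The 5th is a diminished 5th: Fb up a diminished 5th → Cbb.

Cbb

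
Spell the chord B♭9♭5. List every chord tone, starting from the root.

B♭9♭5: dominant ninth flat five on B♭.
- root: B♭
- major 3rd: D
- diminished 5th: F♭
- minor 7th: A♭
- major 9th: C

B♭, D, F♭, A♭, C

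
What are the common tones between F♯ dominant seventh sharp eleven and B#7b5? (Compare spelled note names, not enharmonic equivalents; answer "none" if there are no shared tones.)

F#  A#  B#

F♯ dominant seventh sharp eleven: F# A# C# E B#
B#7b5: B# D## F# A#
Common to both → F#, A#, B#.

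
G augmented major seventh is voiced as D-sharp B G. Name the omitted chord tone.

F-sharp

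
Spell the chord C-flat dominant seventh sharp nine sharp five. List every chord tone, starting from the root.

C-flat dominant seventh sharp nine sharp five is a dominant seventh sharp nine sharp five built on C-flat.
C-flat — root
E-flat — major 3rd
G — augmented 5th
B-double-flat — minor 7th
D — augmented 9th

C-flat, E-flat, G, B-double-flat, D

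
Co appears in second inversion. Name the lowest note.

Gb

Co in root position is C–Eb–Gb.
Second inversion places the fifth in the bass, which is Gb.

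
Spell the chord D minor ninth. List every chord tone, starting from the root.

Root D, quality minor ninth:
- root: D
- minor 3rd: F
- perfect 5th: A
- minor 7th: C
- major 9th: E

D, F, A, C, E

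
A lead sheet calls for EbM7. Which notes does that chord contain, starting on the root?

Eb, G, Bb, D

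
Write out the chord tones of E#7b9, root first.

E# – G## – B# – D# – F#

Root E#, quality dominant seventh flat nine:
- root: E#
- major 3rd: G##
- perfect 5th: B#
- minor 7th: D#
- minor 9th: F#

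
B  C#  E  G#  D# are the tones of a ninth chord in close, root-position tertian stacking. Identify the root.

C#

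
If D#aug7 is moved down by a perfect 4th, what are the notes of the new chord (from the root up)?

Transposed root: D# → A# (perfect 4th down). So we spell A# augmented seventh:
- root: A#
- major 3rd: C##
- augmented 5th: E##
- minor 7th: G#

A#, C##, E##, G#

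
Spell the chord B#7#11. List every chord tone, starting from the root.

Root B♯, quality dominant seventh sharp eleven:
B♯ — root
D𝄪 — major 3rd
F𝄪 — perfect 5th
A♯ — minor 7th
E𝄪 — augmented 11th

B♯, D𝄪, F𝄪, A♯, E𝄪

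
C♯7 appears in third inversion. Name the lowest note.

C♯7 = C#–E#–G#–B. Third inversion → seventh in the bass = B.

B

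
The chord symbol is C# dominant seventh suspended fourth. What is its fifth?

G♯

C# dominant seventh suspended fourth is built on C♯; its 5th is a perfect 5th above the root.
A fifth above C uses the letter G, and the perfect 5th above C♯ is G♯.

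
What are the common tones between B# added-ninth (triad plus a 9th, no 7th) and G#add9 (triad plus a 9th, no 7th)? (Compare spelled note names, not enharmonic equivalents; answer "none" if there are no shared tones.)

B#

B# added-ninth: B# D## F## C##
G#add9: G# B# D# A#
Common to both → B#.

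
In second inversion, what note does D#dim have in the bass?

A

D#dim = D#–F#–A. Second inversion → fifth in the bass = A.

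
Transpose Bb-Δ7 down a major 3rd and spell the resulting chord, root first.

Gb, Bbb, Db, F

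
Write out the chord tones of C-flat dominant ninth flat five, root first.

C♭, E♭, G𝄫, B𝄫, D♭

Root C♭, quality dominant ninth flat five:
C♭ — root
E♭ — major 3rd
G𝄫 — diminished 5th
B𝄫 — minor 7th
D♭ — major 9th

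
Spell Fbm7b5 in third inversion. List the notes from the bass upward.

Ebb  Fb  Abb  Cbb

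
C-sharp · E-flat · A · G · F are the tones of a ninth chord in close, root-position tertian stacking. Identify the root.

F

Stacking in thirds gives F – A – C-sharp – E-flat – G, so F is the root — F dominant ninth sharp five.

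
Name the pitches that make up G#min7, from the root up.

Root G#, quality minor seventh:
- root: G#
- minor 3rd: B
- perfect 5th: D#
- minor 7th: F#

G#, B, D#, F#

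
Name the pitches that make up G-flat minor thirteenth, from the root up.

G-flat – B-double-flat – D-flat – F-flat – A-flat – C-flat – E-flat

G-flat minor thirteenth is a minor thirteenth built on G-flat.
root → G-flat
3rd (minor 3rd) → B-double-flat
5th (perfect 5th) → D-flat
7th (minor 7th) → F-flat
9th (major 9th) → A-flat
11th (perfect 11th) → C-flat
13th (major 13th) → E-flat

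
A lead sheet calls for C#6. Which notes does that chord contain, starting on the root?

C#6: major sixth on C♯.
C♯ — root
E♯ — major 3rd
G♯ — perfect 5th
A♯ — major 6th

C♯, E♯, G♯, A♯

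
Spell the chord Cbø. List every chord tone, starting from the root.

Cbø: half-diminished seventh on Cb.
- root: Cb
- minor 3rd: Ebb
- diminished 5th: Gbb
- minor 7th: Bbb

Cb  Ebb  Gbb  Bbb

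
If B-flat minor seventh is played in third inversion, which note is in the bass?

A-flat

B-flat minor seventh = B-flat–D-flat–F–A-flat. Third inversion → seventh in the bass = A-flat.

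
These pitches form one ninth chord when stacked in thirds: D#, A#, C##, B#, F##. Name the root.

Stacking in thirds gives B# – D# – F## – A# – C##, so B# is the root — B# minor ninth.

B#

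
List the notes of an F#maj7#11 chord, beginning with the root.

F# A# C# E# B#

F#maj7#11: major seventh sharp eleven on F#.
root → F#
3rd (major 3rd) → A#
5th (perfect 5th) → C#
7th (major 7th) → E#
11th (augmented 11th) → B#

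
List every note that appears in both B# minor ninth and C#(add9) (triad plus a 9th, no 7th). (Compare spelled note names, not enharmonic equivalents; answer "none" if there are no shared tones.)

B# minor ninth = B#, D#, F##, A#, C##.
C#(add9) = C#, E#, G#, D#.
Shared: D#.

D#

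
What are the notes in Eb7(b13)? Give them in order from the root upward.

E♭ G B♭ D♭ C♭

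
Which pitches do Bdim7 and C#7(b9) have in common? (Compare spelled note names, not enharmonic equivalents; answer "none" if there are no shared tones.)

B, D

Bdim7: B D F Ab
C#7(b9): C# E# G# B D
Common to both → B, D.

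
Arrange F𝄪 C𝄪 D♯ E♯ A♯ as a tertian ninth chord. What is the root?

D♯

Arranged so that each adjacent pair is a third by letter name: D♯ – F𝄪 – A♯ – C𝄪 – E♯.
The bottom of that stack, D♯, is the root (this is D♯ major ninth).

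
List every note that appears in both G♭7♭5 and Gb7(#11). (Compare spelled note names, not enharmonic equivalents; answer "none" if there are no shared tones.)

G♭ – B♭ – F♭

G♭7♭5: G♭ B♭ D𝄫 F♭
Gb7(#11): G♭ B♭ D♭ F♭ C
Common to both → G♭, B♭, F♭.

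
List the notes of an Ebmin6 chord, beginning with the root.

Ebmin6 is a minor sixth built on E♭.
E♭ — root
G♭ — minor 3rd
B♭ — perfect 5th
C — major 6th

E♭  G♭  B♭  C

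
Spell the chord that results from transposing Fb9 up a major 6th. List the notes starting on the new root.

Db  F  Ab  Cb  Eb

Transposed root: Fb → Db (major 6th up). So we spell Db dominant ninth:
Db — root
F — major 3rd
Ab — perfect 5th
Cb — minor 7th
Eb — major 9th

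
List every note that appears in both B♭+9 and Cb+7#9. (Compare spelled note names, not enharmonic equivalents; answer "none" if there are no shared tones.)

D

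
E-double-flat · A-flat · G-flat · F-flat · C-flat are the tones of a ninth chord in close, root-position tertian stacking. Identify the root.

F-flat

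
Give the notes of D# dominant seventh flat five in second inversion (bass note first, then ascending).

A, C#, D#, F##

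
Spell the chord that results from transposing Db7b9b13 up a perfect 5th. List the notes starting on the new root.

Ab C Eb Gb Bbb Fb

Transposed root: Db → Ab (perfect 5th up). So we spell Ab dominant seventh flat nine flat thirteen:
root → Ab
3rd (major 3rd) → C
5th (perfect 5th) → Eb
7th (minor 7th) → Gb
9th (minor 9th) → Bbb
13th (minor 13th) → Fb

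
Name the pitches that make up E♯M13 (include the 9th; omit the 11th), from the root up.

E♯M13 is a major thirteenth built on E♯.
E♯ — root
G𝄪 — major 3rd
B♯ — perfect 5th
D𝄪 — major 7th
F𝄪 — major 9th
C𝄪 — major 13th

E♯ – G𝄪 – B♯ – D𝄪 – F𝄪 – C𝄪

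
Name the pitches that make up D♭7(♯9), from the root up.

Root Db, quality dominant seventh sharp nine:
- root: Db
- major 3rd: F
- perfect 5th: Ab
- minor 7th: Cb
- augmented 9th: E

Db, F, Ab, Cb, E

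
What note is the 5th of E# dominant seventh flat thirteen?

E# dominant seventh flat thirteen is built on E#; its 5th is a perfect 5th above the root.
A fifth above E uses the letter B, and the perfect 5th above E# is B#.

B#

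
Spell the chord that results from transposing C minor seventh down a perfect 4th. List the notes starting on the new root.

C down a perfect 4th → G. New chord: G minor seventh.
- root: G
- minor 3rd: B♭
- perfect 5th: D
- minor 7th: F

G, B♭, D, F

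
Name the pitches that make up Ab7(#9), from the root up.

Ab – C – Eb – Gb – B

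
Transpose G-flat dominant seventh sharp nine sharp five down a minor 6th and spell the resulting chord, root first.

B♭, D, F♯, A♭, C♯

A minor 6th down from G♭ is B♭, so the new chord is B♭ dominant seventh sharp nine sharp five.
B♭ — root
D — major 3rd
F♯ — augmented 5th
A♭ — minor 7th
C♯ — augmented 9th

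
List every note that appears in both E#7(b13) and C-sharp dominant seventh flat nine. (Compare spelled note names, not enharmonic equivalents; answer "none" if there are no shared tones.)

E♯  C♯

E#7(b13): E♯ G𝄪 B♯ D♯ C♯
C-sharp dominant seventh flat nine: C♯ E♯ G♯ B D
Common to both → E♯, C♯.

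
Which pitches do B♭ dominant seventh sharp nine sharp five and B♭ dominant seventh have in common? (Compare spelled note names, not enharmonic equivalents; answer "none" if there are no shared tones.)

B♭ dominant seventh sharp nine sharp five = B-flat, D, F-sharp, A-flat, C-sharp.
B♭ dominant seventh = B-flat, D, F, A-flat.
Shared: B-flat, D, A-flat.

B-flat – D – A-flat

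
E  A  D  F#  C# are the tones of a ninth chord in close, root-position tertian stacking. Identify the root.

D

Stacking in thirds gives D – F# – A – C# – E, so D is the root — D major ninth.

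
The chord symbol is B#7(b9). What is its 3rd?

D##

Root of B#7(b9) = B#. The 3rd is a major 3rd: B# up a major 3rd → D##.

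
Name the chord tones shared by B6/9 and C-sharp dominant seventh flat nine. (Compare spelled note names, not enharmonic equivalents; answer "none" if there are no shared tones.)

B6/9: B D# F# G# C#
C-sharp dominant seventh flat nine: C# E# G# B D
Common to both → B, G#, C#.

B  G#  C#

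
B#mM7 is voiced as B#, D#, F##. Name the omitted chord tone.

The full B#mM7 chord is B#, D#, F##, A##.
Comparing with the voicing, the major 7th (7th) — A## — is absent.

A##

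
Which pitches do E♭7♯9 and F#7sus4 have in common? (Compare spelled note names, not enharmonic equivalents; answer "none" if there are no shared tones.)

E♭7♯9: Eb G Bb Db F#
F#7sus4: F# B C# E
Common to both → F#.

F#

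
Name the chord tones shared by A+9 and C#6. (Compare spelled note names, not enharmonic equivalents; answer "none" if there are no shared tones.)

C#, E#

A+9 = A, C#, E#, G, B.
C#6 = C#, E#, G#, A#.
Shared: C#, E#.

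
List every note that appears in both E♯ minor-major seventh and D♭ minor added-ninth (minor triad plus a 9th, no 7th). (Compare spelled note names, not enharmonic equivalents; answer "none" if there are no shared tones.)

E♯ minor-major seventh: E-sharp G-sharp B-sharp D-double-sharp
D♭ minor added-ninth: D-flat F-flat A-flat E-flat
Common to both → none.

none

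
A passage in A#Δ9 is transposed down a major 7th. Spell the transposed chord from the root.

B  D#  F#  A#  C#

A# down a major 7th → B. New chord: B major ninth.
B — root
D# — major 3rd
F# — perfect 5th
A# — major 7th
C# — major 9th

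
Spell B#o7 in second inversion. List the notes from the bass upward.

B#o7 = B#–D#–F#–A; second inversion → fifth (F#) lowest.

F#, A, B#, D#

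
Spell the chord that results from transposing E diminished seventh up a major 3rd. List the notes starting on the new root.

G# – B – D – F

Transposed root: E → G# (major 3rd up). So we spell G# diminished seventh:
root → G#
3rd (minor 3rd) → B
5th (diminished 5th) → D
7th (diminished 7th) → F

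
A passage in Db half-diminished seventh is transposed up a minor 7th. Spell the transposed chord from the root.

C-flat, E-double-flat, G-double-flat, B-double-flat

Transposed root: D-flat → C-flat (minor 7th up). So we spell C-flat half-diminished seventh:
- root: C-flat
- minor 3rd: E-double-flat
- diminished 5th: G-double-flat
- minor 7th: B-double-flat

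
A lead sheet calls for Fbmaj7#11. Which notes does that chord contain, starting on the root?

Fbmaj7#11: major seventh sharp eleven on Fb.
Fb — root
Ab — major 3rd
Cb — perfect 5th
Eb — major 7th
Bb — augmented 11th

Fb – Ab – Cb – Eb – Bb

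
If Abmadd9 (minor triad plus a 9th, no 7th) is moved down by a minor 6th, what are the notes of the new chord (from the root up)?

Ab down a minor 6th → C. New chord: C minor added-ninth.
- root: C
- minor 3rd: Eb
- perfect 5th: G
- major 9th: D

C – Eb – G – D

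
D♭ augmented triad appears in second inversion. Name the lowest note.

D♭ augmented triad in root position is Db–F–A.
Second inversion places the fifth in the bass, which is A.

A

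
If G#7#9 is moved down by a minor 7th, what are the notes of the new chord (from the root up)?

A# – C## – E# – G# – B##

G# down a minor 7th → A#. New chord: A# dominant seventh sharp nine.
root → A#
3rd (major 3rd) → C##
5th (perfect 5th) → E#
7th (minor 7th) → G#
9th (augmented 9th) → B##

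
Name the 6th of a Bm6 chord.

Bm6 is built on B; its 6th is a major 6th above the root.
A sixth above B uses the letter G, and the major 6th above B is G#.

G#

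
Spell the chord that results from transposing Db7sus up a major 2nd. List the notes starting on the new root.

Eb  Ab  Bb  Db

A major 2nd up from Db is Eb, so the new chord is Eb dominant seventh suspended fourth.
root → Eb
4th (perfect 4th) → Ab
5th (perfect 5th) → Bb
7th (minor 7th) → Db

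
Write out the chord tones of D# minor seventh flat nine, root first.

Root D-sharp, quality minor seventh flat nine:
D-sharp — root
F-sharp — minor 3rd
A-sharp — perfect 5th
C-sharp — minor 7th
E — minor 9th

D-sharp F-sharp A-sharp C-sharp E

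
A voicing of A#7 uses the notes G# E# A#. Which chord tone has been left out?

C##

A#7 = A#, C##, E#, G#. The voicing lacks the 3rd (major 3rd), C##.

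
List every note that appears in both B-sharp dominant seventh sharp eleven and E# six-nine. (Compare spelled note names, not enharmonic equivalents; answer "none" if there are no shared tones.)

B-sharp F-double-sharp

B-sharp dominant seventh sharp eleven: B-sharp D-double-sharp F-double-sharp A-sharp E-double-sharp
E# six-nine: E-sharp G-double-sharp B-sharp C-double-sharp F-double-sharp
Common to both → B-sharp, F-double-sharp.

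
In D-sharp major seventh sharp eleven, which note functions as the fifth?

Root of D-sharp major seventh sharp eleven = D-sharp. The 5th is a perfect 5th: D-sharp up a perfect 5th → A-sharp.

A-sharp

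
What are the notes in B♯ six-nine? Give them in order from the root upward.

B♯ six-nine: six-nine on B-sharp.
root → B-sharp
3rd (major 3rd) → D-double-sharp
5th (perfect 5th) → F-double-sharp
6th (major 6th) → G-double-sharp
9th (major 9th) → C-double-sharp

B-sharp, D-double-sharp, F-double-sharp, G-double-sharp, C-double-sharp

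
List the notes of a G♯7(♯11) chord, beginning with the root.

G♯7(♯11): dominant seventh sharp eleven on G#.
- root: G#
- major 3rd: B#
- perfect 5th: D#
- minor 7th: F#
- augmented 11th: C##

G#, B#, D#, F#, C##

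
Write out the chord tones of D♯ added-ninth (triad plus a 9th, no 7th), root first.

D♯ added-ninth: added-ninth on D-sharp.
Root: D-sharp
Major 3rd (3rd): F-double-sharp
Perfect 5th (5th): A-sharp
Major 9th (9th): E-sharp

D-sharp, F-double-sharp, A-sharp, E-sharp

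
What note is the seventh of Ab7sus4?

Gb

Root of Ab7sus4 = Ab. The 7th is a minor 7th: Ab up a minor 7th → Gb.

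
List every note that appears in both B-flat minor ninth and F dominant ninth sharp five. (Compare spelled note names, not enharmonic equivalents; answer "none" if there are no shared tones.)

B-flat minor ninth = B-flat, D-flat, F, A-flat, C.
F dominant ninth sharp five = F, A, C-sharp, E-flat, G.
Shared: F.

F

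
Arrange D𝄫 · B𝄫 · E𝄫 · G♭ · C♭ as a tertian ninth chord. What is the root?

C♭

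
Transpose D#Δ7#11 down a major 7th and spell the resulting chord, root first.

D♯ down a major 7th → E. New chord: E major seventh sharp eleven.
root → E
3rd (major 3rd) → G♯
5th (perfect 5th) → B
7th (major 7th) → D♯
11th (augmented 11th) → A♯

E  G♯  B  D♯  A♯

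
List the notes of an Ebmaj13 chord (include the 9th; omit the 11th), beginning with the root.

Root Eb, quality major thirteenth:
root → Eb
3rd (major 3rd) → G
5th (perfect 5th) → Bb
7th (major 7th) → D
9th (major 9th) → F
13th (major 13th) → C

Eb, G, Bb, D, F, C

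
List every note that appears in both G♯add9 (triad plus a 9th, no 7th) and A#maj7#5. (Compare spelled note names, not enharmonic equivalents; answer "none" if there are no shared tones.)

A#

G♯add9: G# B# D# A#
A#maj7#5: A# C## E## G##
Common to both → A#.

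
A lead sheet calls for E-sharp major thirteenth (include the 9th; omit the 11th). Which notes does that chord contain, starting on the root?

E# G## B# D## F## C##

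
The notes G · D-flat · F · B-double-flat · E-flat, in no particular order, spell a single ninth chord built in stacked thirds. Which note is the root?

E-flat

Arranged so that each adjacent pair is a third by letter name: E-flat – G – B-double-flat – D-flat – F.
The bottom of that stack, E-flat, is the root (this is E-flat dominant ninth flat five).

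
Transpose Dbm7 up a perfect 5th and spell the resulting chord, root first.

A perfect 5th up from Db is Ab, so the new chord is Ab minor seventh.
Ab — root
Cb — minor 3rd
Eb — perfect 5th
Gb — minor 7th

Ab, Cb, Eb, Gb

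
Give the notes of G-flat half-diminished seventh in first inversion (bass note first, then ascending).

In root position, G-flat half-diminished seventh is Gb–Bbb–Dbb–Fb.
First inversion puts the third (Bbb) in the bass.

Bbb – Dbb – Fb – Gb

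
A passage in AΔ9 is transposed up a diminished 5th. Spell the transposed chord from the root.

E♭ G B♭ D F

Transposed root: A → E♭ (diminished 5th up). So we spell E♭ major ninth:
- root: E♭
- major 3rd: G
- perfect 5th: B♭
- major 7th: D
- major 9th: F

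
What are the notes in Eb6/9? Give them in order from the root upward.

Eb, G, Bb, C, F

Root Eb, quality six-nine:
Root: Eb
Major 3rd (3rd): G
Perfect 5th (5th): Bb
Major 6th (6th): C
Major 9th (9th): F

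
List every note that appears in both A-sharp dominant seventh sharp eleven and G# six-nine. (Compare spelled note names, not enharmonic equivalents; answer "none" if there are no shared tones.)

A-sharp E-sharp G-sharp

A-sharp dominant seventh sharp eleven = A-sharp, C-double-sharp, E-sharp, G-sharp, D-double-sharp.
G# six-nine = G-sharp, B-sharp, D-sharp, E-sharp, A-sharp.
Shared: A-sharp, E-sharp, G-sharp.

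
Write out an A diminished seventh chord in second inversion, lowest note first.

E-flat, G-flat, A, C

In root position, A diminished seventh is A–C–E-flat–G-flat.
Second inversion puts the fifth (E-flat) in the bass.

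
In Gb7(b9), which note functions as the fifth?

D♭

Root of Gb7(b9) = G♭. The 5th is a perfect 5th: G♭ up a perfect 5th → D♭.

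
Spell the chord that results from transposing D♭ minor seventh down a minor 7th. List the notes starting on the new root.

E-flat, G-flat, B-flat, D-flat

D-flat down a minor 7th → E-flat. New chord: E-flat minor seventh.
- root: E-flat
- minor 3rd: G-flat
- perfect 5th: B-flat
- minor 7th: D-flat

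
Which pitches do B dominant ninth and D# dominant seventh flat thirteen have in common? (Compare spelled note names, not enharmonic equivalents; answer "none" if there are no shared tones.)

B – D-sharp – C-sharp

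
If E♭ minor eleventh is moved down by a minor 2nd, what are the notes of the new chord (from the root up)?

Transposed root: E-flat → D (minor 2nd down). So we spell D minor eleventh:
Root: D
Minor 3rd (3rd): F
Perfect 5th (5th): A
Minor 7th (7th): C
Major 9th (9th): E
Perfect 11th (11th): G

D  F  A  C  E  G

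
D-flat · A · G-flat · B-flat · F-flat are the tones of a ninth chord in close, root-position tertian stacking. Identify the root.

Arranged so that each adjacent pair is a third by letter name: G-flat – B-flat – D-flat – F-flat – A.
The bottom of that stack, G-flat, is the root (this is G-flat dominant seventh sharp nine).

G-flat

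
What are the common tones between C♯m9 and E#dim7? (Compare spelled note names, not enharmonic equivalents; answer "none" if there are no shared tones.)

G#, B

C♯m9: C# E G# B D#
E#dim7: E# G# B D
Common to both → G#, B.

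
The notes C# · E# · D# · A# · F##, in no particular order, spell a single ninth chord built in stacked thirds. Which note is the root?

D#

Stacking in thirds gives D# – F## – A# – C# – E#, so D# is the root — D# dominant ninth.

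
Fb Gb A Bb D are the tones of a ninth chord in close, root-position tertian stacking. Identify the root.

Gb

Stacking in thirds gives Gb – Bb – D – Fb – A, so Gb is the root — Gb dominant seventh sharp nine sharp five.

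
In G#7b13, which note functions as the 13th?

E

Root of G#7b13 = G#. The 13th is a minor 13th: G# up a minor 13th → E.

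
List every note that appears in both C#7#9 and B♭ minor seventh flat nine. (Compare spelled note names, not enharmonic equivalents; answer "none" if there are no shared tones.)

C#7#9 = C♯, E♯, G♯, B, D𝄪.
B♭ minor seventh flat nine = B♭, D♭, F, A♭, C♭.
Shared: none.

none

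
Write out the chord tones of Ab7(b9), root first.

Ab, C, Eb, Gb, Bbb

Root Ab, quality dominant seventh flat nine:
root → Ab
3rd (major 3rd) → C
5th (perfect 5th) → Eb
7th (minor 7th) → Gb
9th (minor 9th) → Bbb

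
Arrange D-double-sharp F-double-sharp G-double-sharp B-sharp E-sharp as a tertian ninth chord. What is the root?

E-sharp

Arranged so that each adjacent pair is a third by letter name: E-sharp – G-double-sharp – B-sharp – D-double-sharp – F-double-sharp.
The bottom of that stack, E-sharp, is the root (this is E-sharp major ninth).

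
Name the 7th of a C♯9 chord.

C♯9 is built on C#; its 7th is a minor 7th above the root.
A seventh above C uses the letter B, and the minor 7th above C# is B.

B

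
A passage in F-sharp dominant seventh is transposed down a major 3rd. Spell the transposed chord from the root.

D, F-sharp, A, C

A major 3rd down from F-sharp is D, so the new chord is D dominant seventh.
- root: D
- major 3rd: F-sharp
- perfect 5th: A
- minor 7th: C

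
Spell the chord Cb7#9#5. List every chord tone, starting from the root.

Cb7#9#5 is a dominant seventh sharp nine sharp five built on Cb.
Root: Cb
Major 3rd (3rd): Eb
Augmented 5th (5th): G
Minor 7th (7th): Bbb
Augmented 9th (9th): D

Cb, Eb, G, Bbb, D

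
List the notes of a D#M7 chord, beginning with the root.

D#, F##, A#, C##

D#M7: major seventh on D#.
root → D#
3rd (major 3rd) → F##
5th (perfect 5th) → A#
7th (major 7th) → C##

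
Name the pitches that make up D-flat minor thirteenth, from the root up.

D-flat, F-flat, A-flat, C-flat, E-flat, G-flat, B-flat

D-flat minor thirteenth is a minor thirteenth built on D-flat.
D-flat — root
F-flat — minor 3rd
A-flat — perfect 5th
C-flat — minor 7th
E-flat — major 9th
G-flat — perfect 11th
B-flat — major 13th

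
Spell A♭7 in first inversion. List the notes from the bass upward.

C Eb Gb Ab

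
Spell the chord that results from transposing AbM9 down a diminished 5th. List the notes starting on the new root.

Ab down a diminished 5th → D. New chord: D major ninth.
Root: D
Major 3rd (3rd): F#
Perfect 5th (5th): A
Major 7th (7th): C#
Major 9th (9th): E

D  F#  A  C#  E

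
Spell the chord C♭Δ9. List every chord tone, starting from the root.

Cb – Eb – Gb – Bb – Db

C♭Δ9: major ninth on Cb.
Root: Cb
Major 3rd (3rd): Eb
Perfect 5th (5th): Gb
Major 7th (7th): Bb
Major 9th (9th): Db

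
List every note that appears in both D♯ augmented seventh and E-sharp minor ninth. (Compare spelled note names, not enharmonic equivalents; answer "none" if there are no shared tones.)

D♯, F𝄪

D♯ augmented seventh = D♯, F𝄪, A𝄪, C♯.
E-sharp minor ninth = E♯, G♯, B♯, D♯, F𝄪.
Shared: D♯, F𝄪.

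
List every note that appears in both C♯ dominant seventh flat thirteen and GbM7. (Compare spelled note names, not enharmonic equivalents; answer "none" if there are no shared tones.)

none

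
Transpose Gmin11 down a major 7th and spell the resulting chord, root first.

Ab Cb Eb Gb Bb Db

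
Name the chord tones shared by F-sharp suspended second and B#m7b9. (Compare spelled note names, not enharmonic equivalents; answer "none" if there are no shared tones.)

F-sharp suspended second: F# G# C#
B#m7b9: B# D# F## A# C#
Common to both → C#.

C#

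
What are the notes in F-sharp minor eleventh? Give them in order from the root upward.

F-sharp, A, C-sharp, E, G-sharp, B

F-sharp minor eleventh: minor eleventh on F-sharp.
- root: F-sharp
- minor 3rd: A
- perfect 5th: C-sharp
- minor 7th: E
- major 9th: G-sharp
- perfect 11th: B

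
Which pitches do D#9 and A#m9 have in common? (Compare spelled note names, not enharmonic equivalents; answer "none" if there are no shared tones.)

D#9 = D#, F##, A#, C#, E#.
A#m9 = A#, C#, E#, G#, B#.
Shared: A#, C#, E#.

A#  C#  E#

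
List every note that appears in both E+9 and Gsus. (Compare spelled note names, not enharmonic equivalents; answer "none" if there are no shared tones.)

D

E+9: E G# B# D F#
Gsus: G C D
Common to both → D.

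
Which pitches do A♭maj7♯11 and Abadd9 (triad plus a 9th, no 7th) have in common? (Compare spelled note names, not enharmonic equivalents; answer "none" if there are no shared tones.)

A♭, C, E♭

A♭maj7♯11: A♭ C E♭ G D
Abadd9: A♭ C E♭ B♭
Common to both → A♭, C, E♭.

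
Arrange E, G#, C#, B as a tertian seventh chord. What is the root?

C#

Arranged so that each adjacent pair is a third by letter name: C# – E – G# – B.
The bottom of that stack, C#, is the root (this is C# minor seventh).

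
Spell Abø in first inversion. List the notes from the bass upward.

Cb, Ebb, Gb, Ab

In root position, Abø is Ab–Cb–Ebb–Gb.
First inversion puts the third (Cb) in the bass.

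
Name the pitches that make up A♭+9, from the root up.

A♭+9: dominant ninth sharp five on A♭.
A♭ — root
C — major 3rd
E — augmented 5th
G♭ — minor 7th
B♭ — major 9th

A♭ C E G♭ B♭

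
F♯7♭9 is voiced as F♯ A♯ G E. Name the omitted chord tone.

C♯

The full F♯7♭9 chord is F♯, A♯, C♯, E, G.
Comparing with the voicing, the perfect 5th (5th) — C♯ — is absent.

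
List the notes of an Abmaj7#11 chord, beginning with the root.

Ab  C  Eb  G  D

Root Ab, quality major seventh sharp eleven:
- root: Ab
- major 3rd: C
- perfect 5th: Eb
- major 7th: G
- augmented 11th: D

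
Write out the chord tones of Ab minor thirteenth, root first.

A-flat – C-flat – E-flat – G-flat – B-flat – D-flat – F

Ab minor thirteenth: minor thirteenth on A-flat.
- root: A-flat
- minor 3rd: C-flat
- perfect 5th: E-flat
- minor 7th: G-flat
- major 9th: B-flat
- perfect 11th: D-flat
- major 13th: F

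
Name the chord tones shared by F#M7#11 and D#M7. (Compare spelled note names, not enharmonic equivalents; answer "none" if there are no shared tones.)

F#M7#11: F# A# C# E# B#
D#M7: D# F## A# C##
Common to both → A#.

A#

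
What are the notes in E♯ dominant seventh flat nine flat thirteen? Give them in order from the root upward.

E♯ dominant seventh flat nine flat thirteen: dominant seventh flat nine flat thirteen on E-sharp.
E-sharp — root
G-double-sharp — major 3rd
B-sharp — perfect 5th
D-sharp — minor 7th
F-sharp — minor 9th
C-sharp — minor 13th

E-sharp, G-double-sharp, B-sharp, D-sharp, F-sharp, C-sharp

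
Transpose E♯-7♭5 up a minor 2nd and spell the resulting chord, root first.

A minor 2nd up from E# is F#, so the new chord is F# half-diminished seventh.
root → F#
3rd (minor 3rd) → A
5th (diminished 5th) → C
7th (minor 7th) → E

F#, A, C, E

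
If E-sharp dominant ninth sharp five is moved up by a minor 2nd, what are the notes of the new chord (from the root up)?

F-sharp  A-sharp  C-double-sharp  E  G-sharp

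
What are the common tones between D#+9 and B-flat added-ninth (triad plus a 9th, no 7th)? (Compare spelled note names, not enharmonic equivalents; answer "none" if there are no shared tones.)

none

D#+9 = D#, F##, A##, C#, E#.
B-flat added-ninth = Bb, D, F, C.
Shared: none.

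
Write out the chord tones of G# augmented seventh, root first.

G# – B# – D## – F#

G# augmented seventh is an augmented seventh built on G#.
Root: G#
Major 3rd (3rd): B#
Augmented 5th (5th): D##
Minor 7th (7th): F#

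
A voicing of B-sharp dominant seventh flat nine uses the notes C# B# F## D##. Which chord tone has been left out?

A#

B-sharp dominant seventh flat nine = B#, D##, F##, A#, C#. The voicing lacks the 7th (minor 7th), A#.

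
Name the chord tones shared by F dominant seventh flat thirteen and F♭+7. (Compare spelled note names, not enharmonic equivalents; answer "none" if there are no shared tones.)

C

F dominant seventh flat thirteen: F A C E♭ D♭
F♭+7: F♭ A♭ C E𝄫
Common to both → C.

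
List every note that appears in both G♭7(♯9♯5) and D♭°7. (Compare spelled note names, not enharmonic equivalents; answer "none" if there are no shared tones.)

Fb

G♭7(♯9♯5): Gb Bb D Fb A
D♭°7: Db Fb Abb Cbb
Common to both → Fb.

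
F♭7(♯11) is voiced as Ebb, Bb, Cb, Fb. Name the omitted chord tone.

Ab

F♭7(♯11) = Fb, Ab, Cb, Ebb, Bb. The voicing lacks the 3rd (major 3rd), Ab.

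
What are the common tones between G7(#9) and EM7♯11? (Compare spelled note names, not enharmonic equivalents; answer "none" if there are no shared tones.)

G7(#9): G B D F A♯
EM7♯11: E G♯ B D♯ A♯
Common to both → B, A♯.

B, A♯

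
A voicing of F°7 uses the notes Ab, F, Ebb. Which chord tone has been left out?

Cb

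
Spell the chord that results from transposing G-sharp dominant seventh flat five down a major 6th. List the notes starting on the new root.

G-sharp down a major 6th → B. New chord: B dominant seventh flat five.
root → B
3rd (major 3rd) → D-sharp
5th (diminished 5th) → F
7th (minor 7th) → A

B, D-sharp, F, A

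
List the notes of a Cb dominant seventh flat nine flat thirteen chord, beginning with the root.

Root Cb, quality dominant seventh flat nine flat thirteen:
Root: Cb
Major 3rd (3rd): Eb
Perfect 5th (5th): Gb
Minor 7th (7th): Bbb
Minor 9th (9th): Dbb
Minor 13th (13th): Abb

Cb, Eb, Gb, Bbb, Dbb, Abb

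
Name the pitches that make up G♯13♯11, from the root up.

G#  B#  D#  F#  A#  C##  E#

G♯13♯11: dominant thirteenth sharp eleven on G#.
G# — root
B# — major 3rd
D# — perfect 5th
F# — minor 7th
A# — major 9th
C## — augmented 11th
E# — major 13th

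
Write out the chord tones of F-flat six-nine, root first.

F-flat, A-flat, C-flat, D-flat, G-flat

F-flat six-nine is a six-nine built on F-flat.
root → F-flat
3rd (major 3rd) → A-flat
5th (perfect 5th) → C-flat
6th (major 6th) → D-flat
9th (major 9th) → G-flat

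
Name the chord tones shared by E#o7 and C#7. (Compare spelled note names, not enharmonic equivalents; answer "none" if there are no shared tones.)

E# G# B

E#o7: E# G# B D
C#7: C# E# G# B
Common to both → E#, G#, B.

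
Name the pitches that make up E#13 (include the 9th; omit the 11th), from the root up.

E#13: dominant thirteenth on E#.
root → E#
3rd (major 3rd) → G##
5th (perfect 5th) → B#
7th (minor 7th) → D#
9th (major 9th) → F##
13th (major 13th) → C##

E# G## B# D# F## C##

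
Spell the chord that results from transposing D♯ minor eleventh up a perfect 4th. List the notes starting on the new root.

Transposed root: D# → G# (perfect 4th up). So we spell G# minor eleventh:
G# — root
B — minor 3rd
D# — perfect 5th
F# — minor 7th
A# — major 9th
C# — perfect 11th

G# B D# F# A# C#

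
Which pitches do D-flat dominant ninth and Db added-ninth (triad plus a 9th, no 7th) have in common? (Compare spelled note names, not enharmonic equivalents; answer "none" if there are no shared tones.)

D♭  F  A♭  E♭

D-flat dominant ninth: D♭ F A♭ C♭ E♭
Db added-ninth: D♭ F A♭ E♭
Common to both → D♭, F, A♭, E♭.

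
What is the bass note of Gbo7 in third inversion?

Gbo7 in root position is Gb–Bbb–Dbb–Fbb.
Third inversion places the seventh in the bass, which is Fbb.

Fbb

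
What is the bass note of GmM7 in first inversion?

GmM7 in root position is G–Bb–D–F#.
First inversion places the third in the bass, which is Bb.

Bb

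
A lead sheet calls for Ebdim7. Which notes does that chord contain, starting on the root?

Eb Gb Bbb Dbb

Ebdim7: diminished seventh on Eb.
Eb — root
Gb — minor 3rd
Bbb — diminished 5th
Dbb — diminished 7th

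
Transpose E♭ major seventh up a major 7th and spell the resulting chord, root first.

D F-sharp A C-sharp

E-flat up a major 7th → D. New chord: D major seventh.
Root: D
Major 3rd (3rd): F-sharp
Perfect 5th (5th): A
Major 7th (7th): C-sharp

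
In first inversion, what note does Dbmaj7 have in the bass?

F

Dbmaj7 = D♭–F–A♭–C. First inversion → third in the bass = F.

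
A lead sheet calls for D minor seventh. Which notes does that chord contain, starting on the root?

Root D, quality minor seventh:
D — root
F — minor 3rd
A — perfect 5th
C — minor 7th

D, F, A, C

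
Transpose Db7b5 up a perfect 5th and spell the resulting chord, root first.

A♭ – C – E𝄫 – G♭

Transposed root: D♭ → A♭ (perfect 5th up). So we spell A♭ dominant seventh flat five:
A♭ — root
C — major 3rd
E𝄫 — diminished 5th
G♭ — minor 7th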